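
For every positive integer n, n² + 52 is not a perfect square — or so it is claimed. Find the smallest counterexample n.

n = 12

A counterexample is any positive integer n such that n² + 52 is a perfect square; we check each in order.
For n = 1, 2, 3, 4, …, 9, 10, 11 the conclusion holds.
n = 12: 12² + 52 = 196 = 14², a perfect square.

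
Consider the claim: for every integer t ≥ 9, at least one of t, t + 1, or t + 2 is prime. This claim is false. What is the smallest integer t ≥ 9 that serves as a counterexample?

We need the least integer t ≥ 9 for which t, t + 1, t + 2 are all composite.
For t = 9, 10, 11, 12, 13 the conclusion holds.
t = 14: 14 = 2 × 7; 15 = 3 × 5; 16 = 2 × 8 — all composite.

t = 14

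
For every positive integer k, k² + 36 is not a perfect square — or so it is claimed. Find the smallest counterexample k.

k = 8

We need the least positive integer k for which k² + 36 is a perfect square.
k = 1: 1² + 36 = 37, not a perfect square.
k = 2: 2² + 36 = 40, not a perfect square.
k = 3: 3² + 36 = 45, not a perfect square.
k = 4: 4² + 36 = 52, not a perfect square.
k = 5: 5² + 36 = 61, not a perfect square.
k = 6: 6² + 36 = 72, not a perfect square.
k = 7: 7² + 36 = 85, not a perfect square.
k = 8: 8² + 36 = 100 = 10², a perfect square.
So k = 8 is the smallest counterexample.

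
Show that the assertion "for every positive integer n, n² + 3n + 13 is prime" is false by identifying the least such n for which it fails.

The first 8 eligible values, up to n = 8, all satisfy the conclusion.
n = 9: n² + 3n + 13 = 121 = 11 × 11, composite.
So n = 9 is the smallest counterexample.

n = 9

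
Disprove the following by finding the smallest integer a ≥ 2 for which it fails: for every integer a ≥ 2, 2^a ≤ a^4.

Check each integer a ≥ 2 in order until 2^a > a^4.
For a = 2, 3, 4, 5, …, 14, 15, 16 the conclusion holds.
a = 17: 2^a = 131072 and a^4 = 83521, so 131072 > 83521.

a = 17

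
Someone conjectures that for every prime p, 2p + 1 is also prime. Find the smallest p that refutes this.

p = 7

A counterexample is any prime p such that 2p + 1 is not prime; we check each in order.
p = 2: 2p + 1 = 5, prime.
p = 3: 2p + 1 = 7, prime.
p = 5: 2p + 1 = 11, prime.
p = 7: 2p + 1 = 15 = 3 × 5, not prime.
Thus p = 7 disproves the claim, and no smaller p works.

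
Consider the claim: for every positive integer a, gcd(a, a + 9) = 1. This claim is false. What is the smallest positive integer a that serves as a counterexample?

a = 3

A counterexample is any positive integer a such that gcd(a, a + 9) > 1; we check each in order.
For a = 1, 2 the conclusion holds.
a = 3: gcd(3, 12) = 3.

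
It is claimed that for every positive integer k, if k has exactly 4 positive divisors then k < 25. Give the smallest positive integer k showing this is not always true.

k = 26

A counterexample is any positive integer k such that k has exactly 4 positive divisors but the claim fails; we check each in order.
The first 7 eligible values, up to k = 22, all satisfy the conclusion.
k = 26: τ(26) = 4; 26 ≥ 25.
Thus k = 26 disproves the claim, and no smaller k works.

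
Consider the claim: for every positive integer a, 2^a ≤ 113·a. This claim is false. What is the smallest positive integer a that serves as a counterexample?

a = 11

Check each positive integer a in order until 2^a > 113·a.
The first 10 eligible values, up to a = 10, all satisfy the conclusion.
a = 11: 2^a = 2048 and 113·a = 1243, so 2048 > 1243.
So a = 11 is the smallest counterexample.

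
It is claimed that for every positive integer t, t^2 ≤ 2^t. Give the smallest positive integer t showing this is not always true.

A counterexample is any positive integer t such that t^2 > 2^t; we check each in order.
For t = 1, 2 the conclusion holds.
t = 3: t^2 = 9 and 2^t = 8, so 9 > 8.

t = 3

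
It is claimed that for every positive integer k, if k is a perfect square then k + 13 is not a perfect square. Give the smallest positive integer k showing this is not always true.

We need the least positive integer k for which k is a perfect square but k + 13 is a perfect square.
The first 5 eligible values, up to k = 25, all satisfy the conclusion.
k = 36: 36 = 6² and 36 + 13 = 49 = 7².
Thus k = 36 disproves the claim, and no smaller k works.

k = 36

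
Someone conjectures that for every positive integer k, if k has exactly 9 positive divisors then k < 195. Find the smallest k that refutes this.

k = 196

We need the least positive integer k for which k has exactly 9 positive divisors but the claim fails.
For k = 36, 100 the conclusion holds.
k = 196: τ(196) = 9; 196 ≥ 195.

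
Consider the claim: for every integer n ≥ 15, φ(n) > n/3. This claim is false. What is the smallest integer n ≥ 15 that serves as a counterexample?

We need the least integer n ≥ 15 for which the claim fails.
For n = 15, 16, 17 the conclusion holds.
n = 18: φ(18) = 6 and 18/3 = 6, so φ(18) ≤ 18/3.
Hence n = 18 is a counterexample.

n = 18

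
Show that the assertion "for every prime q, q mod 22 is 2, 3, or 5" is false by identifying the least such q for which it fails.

q = 7

A counterexample is any prime q such that the claim fails; we check each in order.
For q = 2, 3, 5 the conclusion holds.
q = 7: 7 mod 22 = 7 — not in {2, 3, 5}.
So q = 7 is the smallest counterexample.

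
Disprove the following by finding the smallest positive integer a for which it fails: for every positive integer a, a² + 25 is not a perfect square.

a = 12

We need the least positive integer a for which a² + 25 is a perfect square.
For a = 1, 2, 3, 4, …, 9, 10, 11 the conclusion holds.
a = 12: 12² + 25 = 169 = 13², a perfect square.
Thus a = 12 disproves the claim, and no smaller a works.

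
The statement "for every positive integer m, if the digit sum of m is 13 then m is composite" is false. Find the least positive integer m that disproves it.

m = 67

A counterexample is any positive integer m such that the digit sum of m is 13 but m is prime; we check each in order.
For m = 49, 58 the conclusion holds.
m = 67: digit sum 13; 67 is prime, not composite.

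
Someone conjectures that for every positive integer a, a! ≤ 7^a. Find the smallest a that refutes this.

Check each positive integer a in order until a! > 7^a.
For a = 1, 2, 3, 4, …, 14, 15, 16 the conclusion holds.
a = 17: a! = 355687428096000 and 7^a = 232630513987207, so 355687428096000 > 232630513987207.

a = 17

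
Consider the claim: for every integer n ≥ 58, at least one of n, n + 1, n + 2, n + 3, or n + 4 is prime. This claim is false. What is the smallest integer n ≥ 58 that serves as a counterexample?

n = 62

We need the least integer n ≥ 58 for which n, n + 1, n + 2, n + 3, n + 4 are all composite.
n = 58: 59 is prime.
n = 59: 59 is prime.
n = 60: 61 is prime.
n = 61: 61 is prime.
n = 62: 62 = 2 × 31; 63 = 3 × 21; 64 = 2 × 32; 65 = 5 × 13; 66 = 2 × 33 — all composite.
Hence n = 62 is a counterexample.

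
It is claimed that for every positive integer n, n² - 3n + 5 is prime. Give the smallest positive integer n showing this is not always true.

n = 4

A counterexample is any positive integer n such that n² - 3n + 5 is not prime; we check each in order.
For n = 1, 2, 3 the conclusion holds.
n = 4: n² - 3n + 5 = 9 = 3 × 3, composite.
Hence n = 4 is a counterexample.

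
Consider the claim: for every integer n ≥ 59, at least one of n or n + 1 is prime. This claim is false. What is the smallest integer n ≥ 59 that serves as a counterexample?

We need the least integer n ≥ 59 for which n, n + 1 are both composite.
For n = 59, 60, 61 the conclusion holds.
n = 62: 62 = 2 × 31; 63 = 3 × 21 — both composite.
Thus n = 62 disproves the claim, and no smaller n works.

n = 62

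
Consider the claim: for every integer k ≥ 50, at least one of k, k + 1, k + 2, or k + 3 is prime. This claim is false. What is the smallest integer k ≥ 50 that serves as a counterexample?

We need the least integer k ≥ 50 for which k, k + 1, k + 2, k + 3 are all composite.
For k = 50, 51, 52, 53 the conclusion holds.
k = 54: 54 = 2 × 27; 55 = 5 × 11; 56 = 2 × 28; 57 = 3 × 19 — all composite.
Thus k = 54 disproves the claim, and no smaller k works.

k = 54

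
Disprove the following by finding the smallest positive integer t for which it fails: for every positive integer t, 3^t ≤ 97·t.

Check each positive integer t in order until 3^t > 97·t.
The first 5 eligible values, up to t = 5, all satisfy the conclusion.
t = 6: 3^t = 729 and 97·t = 582, so 729 > 582.
Hence t = 6 is a counterexample.

t = 6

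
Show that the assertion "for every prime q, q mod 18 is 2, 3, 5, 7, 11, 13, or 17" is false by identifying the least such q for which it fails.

q = 19

The first 7 eligible values, up to q = 17, all satisfy the conclusion.
q = 19: 19 mod 18 = 1 — not in {2, 3, 5, 7, 11, 13, 17}.
So q = 19 is the smallest counterexample.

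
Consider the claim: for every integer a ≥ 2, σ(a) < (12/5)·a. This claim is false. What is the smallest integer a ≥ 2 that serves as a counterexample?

Check each integer a ≥ 2 in order until the claim fails.
For a = 2, 3, 4, 5, …, 21, 22, 23 the conclusion holds.
a = 24: σ(24) = 60; 60 ≥ 288/5.
Hence a = 24 is a counterexample.

a = 24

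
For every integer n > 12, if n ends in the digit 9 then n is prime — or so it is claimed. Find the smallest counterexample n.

Check each integer n > 12 in order until n ends in the digit 9 but n is not prime.
n = 19: 19 ends in 9 and is prime.
n = 29: 29 ends in 9 and is prime.
n = 39: 39 ends in 9; 39 = 3 × 13, composite.

n = 39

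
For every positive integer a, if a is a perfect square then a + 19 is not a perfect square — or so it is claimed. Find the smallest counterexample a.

a = 81

Check each positive integer a in order until a is a perfect square but a + 19 is a perfect square.
a = 1: 1 + 19 = 20, not a perfect square.
a = 4: 4 + 19 = 23, not a perfect square.
a = 9: 9 + 19 = 28, not a perfect square.
a = 16: 16 + 19 = 35, not a perfect square.
a = 25: 25 + 19 = 44, not a perfect square.
a = 36: 36 + 19 = 55, not a perfect square.
a = 49: 49 + 19 = 68, not a perfect square.
a = 64: 64 + 19 = 83, not a perfect square.
a = 81: 81 = 9² and 81 + 19 = 100 = 10².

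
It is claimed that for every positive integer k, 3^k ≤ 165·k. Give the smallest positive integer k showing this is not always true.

k = 7

We need the least positive integer k for which 3^k > 165·k.
For k = 1, 2, 3, 4, 5, 6 the conclusion holds.
k = 7: 3^k = 2187 and 165·k = 1155, so 2187 > 1155.
So k = 7 is the smallest counterexample.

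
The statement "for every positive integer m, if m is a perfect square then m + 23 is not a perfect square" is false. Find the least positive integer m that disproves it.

We need the least positive integer m for which m is a perfect square but m + 23 is a perfect square.
For m = 1, 4, 9, 16, 25, 36, 49, 64, 81, 100 the conclusion holds.
m = 121: 121 = 11² and 121 + 23 = 144 = 12².

m = 121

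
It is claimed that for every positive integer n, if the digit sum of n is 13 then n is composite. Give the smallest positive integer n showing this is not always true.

Check each positive integer n in order until the digit sum of n is 13 but n is prime.
n = 49: digit sum 13; 49 is composite.
n = 58: digit sum 13; 58 is composite.
n = 67: digit sum 13; 67 is prime, not composite.
Hence n = 67 is a counterexample.

n = 67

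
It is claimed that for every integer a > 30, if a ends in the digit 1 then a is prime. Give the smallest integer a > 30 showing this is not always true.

a = 51

A counterexample is any integer a > 30 such that a ends in the digit 1 but a is not prime; we check each in order.
For a = 31, 41 the conclusion holds.
a = 51: 51 ends in 1; 51 = 3 × 17, composite.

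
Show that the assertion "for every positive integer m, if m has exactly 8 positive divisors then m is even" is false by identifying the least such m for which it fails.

Check each positive integer m in order until m has exactly 8 positive divisors but m is odd.
For m = 24, 30, 40, 42, …, 88, 102, 104 the conclusion holds.
m = 105: divisors of 105: 1, 3, 5, 7, 15, 21, 35, 105; 105 is odd.
So m = 105 is the smallest counterexample.

m = 105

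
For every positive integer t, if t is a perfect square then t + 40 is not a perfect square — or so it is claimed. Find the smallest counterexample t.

t = 1: 1 + 40 = 41, not a perfect square.
t = 4: 4 + 40 = 44, not a perfect square.
t = 9: 9 = 3² and 9 + 40 = 49 = 7².
So t = 9 is the smallest counterexample.

t = 9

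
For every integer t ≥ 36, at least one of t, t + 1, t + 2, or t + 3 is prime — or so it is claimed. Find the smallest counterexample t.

A counterexample is any integer t ≥ 36 such that t, t + 1, t + 2, t + 3 are all composite; we check each in order.
For t = 36, 37, 38, 39, …, 45, 46, 47 the conclusion holds.
t = 48: 48 = 2 × 24; 49 = 7 × 7; 50 = 2 × 25; 51 = 3 × 17 — all composite.

t = 48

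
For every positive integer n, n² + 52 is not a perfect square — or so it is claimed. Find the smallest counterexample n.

n = 12

Check each positive integer n in order until n² + 52 is a perfect square.
The first 11 eligible values, up to n = 11, all satisfy the conclusion.
n = 12: 12² + 52 = 196 = 14², a perfect square.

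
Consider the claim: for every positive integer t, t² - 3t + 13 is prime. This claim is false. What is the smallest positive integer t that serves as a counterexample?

For t = 1, 2, 3, 4, …, 9, 10, 11 the conclusion holds.
t = 12: t² - 3t + 13 = 121 = 11 × 11, composite.
Hence t = 12 is a counterexample.

t = 12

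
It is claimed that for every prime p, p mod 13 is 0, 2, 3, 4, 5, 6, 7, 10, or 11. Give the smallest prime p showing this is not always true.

We need the least prime p for which the claim fails.
For p = 2, 3, 5, 7, …, 37, 41, 43 the conclusion holds.
p = 47: 47 mod 13 = 8 — not in {0, 2, 3, 4, 5, 6, 7, 10, 11}.

p = 47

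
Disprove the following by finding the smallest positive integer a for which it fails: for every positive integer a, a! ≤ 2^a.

a = 1: a! = 1 and 2^a = 2, so 1 ≤ 2.
a = 2: a! = 2 and 2^a = 4, so 2 ≤ 4.
a = 3: a! = 6 and 2^a = 8, so 6 ≤ 8.
a = 4: a! = 24 and 2^a = 16, so 24 > 16.

a = 4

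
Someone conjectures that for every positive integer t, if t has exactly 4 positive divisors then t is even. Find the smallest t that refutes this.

t = 15

For t = 6, 8, 10, 14 the conclusion holds.
t = 15: divisors of 15: 1, 3, 5, 15; 15 is odd.
Hence t = 15 is a counterexample.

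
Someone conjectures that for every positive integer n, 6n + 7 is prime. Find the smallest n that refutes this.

n = 3

n = 1: 6n + 7 = 13, prime.
n = 2: 6n + 7 = 19, prime.
n = 3: 6n + 7 = 25 = 5 × 5, composite.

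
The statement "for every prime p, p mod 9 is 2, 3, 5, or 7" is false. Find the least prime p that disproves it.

Check each prime p in order until the claim fails.
For p = 2, 3, 5, 7, 11 the conclusion holds.
p = 13: 13 mod 9 = 4 — not in {2, 3, 5, 7}.

p = 13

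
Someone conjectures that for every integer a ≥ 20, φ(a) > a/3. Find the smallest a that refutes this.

a = 24

We need the least integer a ≥ 20 for which the claim fails.
The first 4 eligible values, up to a = 23, all satisfy the conclusion.
a = 24: φ(24) = 8 and 24/3 = 8, so φ(24) ≤ 24/3.
So a = 24 is the smallest counterexample.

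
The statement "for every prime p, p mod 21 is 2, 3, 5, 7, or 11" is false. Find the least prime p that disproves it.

p = 2: 2 mod 21 = 2.
p = 3: 3 mod 21 = 3.
p = 5: 5 mod 21 = 5.
p = 7: 7 mod 21 = 7.
p = 11: 11 mod 21 = 11.
p = 13: 13 mod 21 = 13 — not in {2, 3, 5, 7, 11}.
So p = 13 is the smallest counterexample.

p = 13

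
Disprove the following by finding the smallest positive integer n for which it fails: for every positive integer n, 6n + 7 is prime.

n = 3

For n = 1, 2 the conclusion holds.
n = 3: 6n + 7 = 25 = 5 × 5, composite.
So n = 3 is the smallest counterexample.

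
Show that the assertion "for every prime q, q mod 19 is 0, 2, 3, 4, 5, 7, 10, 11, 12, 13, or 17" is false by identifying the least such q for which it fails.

Check each prime q in order until the claim fails.
The first 11 eligible values, up to q = 31, all satisfy the conclusion.
q = 37: 37 mod 19 = 18 — not in {0, 2, 3, 4, 5, 7, 10, 11, 12, 13, 17}.

q = 37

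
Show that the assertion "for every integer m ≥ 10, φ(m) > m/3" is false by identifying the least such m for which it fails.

m = 12

Check each integer m ≥ 10 in order until the claim fails.
For m = 10, 11 the conclusion holds.
m = 12: φ(12) = 4 and 12/3 = 4, so φ(12) ≤ 12/3.
So m = 12 is the smallest counterexample.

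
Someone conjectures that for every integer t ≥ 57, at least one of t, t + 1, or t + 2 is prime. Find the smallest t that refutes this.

t = 57: 59 is prime.
t = 58: 59 is prime.
t = 59: 59 is prime.
t = 60: 61 is prime.
t = 61: 61 is prime.
t = 62: 62 = 2 × 31; 63 = 3 × 21; 64 = 2 × 32 — all composite.
So t = 62 is the smallest counterexample.

t = 62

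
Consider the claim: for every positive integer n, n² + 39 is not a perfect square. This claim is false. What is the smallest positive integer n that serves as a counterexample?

n = 1: 1² + 39 = 40, not a perfect square.
n = 2: 2² + 39 = 43, not a perfect square.
n = 3: 3² + 39 = 48, not a perfect square.
n = 4: 4² + 39 = 55, not a perfect square.
n = 5: 5² + 39 = 64 = 8², a perfect square.
So n = 5 is the smallest counterexample.

n = 5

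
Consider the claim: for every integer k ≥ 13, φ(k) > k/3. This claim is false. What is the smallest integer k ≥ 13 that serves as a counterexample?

k = 18

The first 5 eligible values, up to k = 17, all satisfy the conclusion.
k = 18: φ(18) = 6 and 18/3 = 6, so φ(18) ≤ 18/3.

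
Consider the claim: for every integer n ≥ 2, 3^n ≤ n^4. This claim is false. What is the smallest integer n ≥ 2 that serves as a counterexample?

Check each integer n ≥ 2 in order until 3^n > n^4.
n = 2: 3^n = 9 and n^4 = 16, so 9 ≤ 16.
n = 3: 3^n = 27 and n^4 = 81, so 27 ≤ 81.
n = 4: 3^n = 81 and n^4 = 256, so 81 ≤ 256.
n = 5: 3^n = 243 and n^4 = 625, so 243 ≤ 625.
n = 6: 3^n = 729 and n^4 = 1296, so 729 ≤ 1296.
n = 7: 3^n = 2187 and n^4 = 2401, so 2187 ≤ 2401.
n = 8: 3^n = 6561 and n^4 = 4096, so 6561 > 4096.
Thus n = 8 disproves the claim, and no smaller n works.

n = 8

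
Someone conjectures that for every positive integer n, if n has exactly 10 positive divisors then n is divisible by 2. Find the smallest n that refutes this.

The first 9 eligible values, up to n = 368, all satisfy the conclusion.
n = 405: τ(405) = 10; 405 mod 2 = 1.

n = 405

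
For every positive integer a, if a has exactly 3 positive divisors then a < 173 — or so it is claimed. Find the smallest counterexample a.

a = 289

A counterexample is any positive integer a such that a has exactly 3 positive divisors but the claim fails; we check each in order.
a = 4: τ(4) = 3; 4 < 173.
a = 9: τ(9) = 3; 9 < 173.
a = 25: τ(25) = 3; 25 < 173.
a = 49: τ(49) = 3; 49 < 173.
a = 121: τ(121) = 3; 121 < 173.
a = 169: τ(169) = 3; 169 < 173.
a = 289: τ(289) = 3; 289 ≥ 173.
Hence a = 289 is a counterexample.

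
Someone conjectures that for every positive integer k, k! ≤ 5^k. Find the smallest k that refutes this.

We need the least positive integer k for which k! > 5^k.
The first 11 eligible values, up to k = 11, all satisfy the conclusion.
k = 12: k! = 479001600 and 5^k = 244140625, so 479001600 > 244140625.

k = 12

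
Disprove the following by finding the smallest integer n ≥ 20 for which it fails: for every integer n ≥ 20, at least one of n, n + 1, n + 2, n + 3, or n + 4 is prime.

n = 24

Check each integer n ≥ 20 in order until n, n + 1, n + 2, n + 3, n + 4 are all composite.
n = 20: 23 is prime.
n = 21: 23 is prime.
n = 22: 23 is prime.
n = 23: 23 is prime.
n = 24: 24 = 2 × 12; 25 = 5 × 5; 26 = 2 × 13; 27 = 3 × 9; 28 = 2 × 14 — all composite.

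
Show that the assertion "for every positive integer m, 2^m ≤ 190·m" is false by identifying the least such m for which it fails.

m = 12

For m = 1, 2, 3, 4, …, 9, 10, 11 the conclusion holds.
m = 12: 2^m = 4096 and 190·m = 2280, so 4096 > 2280.
Thus m = 12 disproves the claim, and no smaller m works.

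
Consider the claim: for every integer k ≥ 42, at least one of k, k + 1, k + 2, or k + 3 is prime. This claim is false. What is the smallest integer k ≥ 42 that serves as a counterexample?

Check each integer k ≥ 42 in order until k, k + 1, k + 2, k + 3 are all composite.
For k = 42, 43, 44, 45, 46, 47 the conclusion holds.
k = 48: 48 = 2 × 24; 49 = 7 × 7; 50 = 2 × 25; 51 = 3 × 17 — all composite.
So k = 48 is the smallest counterexample.

k = 48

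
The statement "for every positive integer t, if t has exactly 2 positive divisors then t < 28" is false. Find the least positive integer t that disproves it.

t = 29

We need the least positive integer t for which t has exactly 2 positive divisors but the claim fails.
For t = 2, 3, 5, 7, 11, 13, 17, 19, 23 the conclusion holds.
t = 29: τ(29) = 2; 29 ≥ 28.
Hence t = 29 is a counterexample.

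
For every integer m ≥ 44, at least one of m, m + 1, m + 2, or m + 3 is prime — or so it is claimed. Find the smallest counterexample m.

The first 4 eligible values, up to m = 47, all satisfy the conclusion.
m = 48: 48 = 2 × 24; 49 = 7 × 7; 50 = 2 × 25; 51 = 3 × 17 — all composite.

m = 48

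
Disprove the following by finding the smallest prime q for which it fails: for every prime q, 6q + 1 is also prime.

q = 19

Check each prime q in order until 6q + 1 is not prime.
q = 2: 6q + 1 = 13, prime.
q = 3: 6q + 1 = 19, prime.
q = 5: 6q + 1 = 31, prime.
q = 7: 6q + 1 = 43, prime.
q = 11: 6q + 1 = 67, prime.
q = 13: 6q + 1 = 79, prime.
q = 17: 6q + 1 = 103, prime.
q = 19: 6q + 1 = 115 = 5 × 23, not prime.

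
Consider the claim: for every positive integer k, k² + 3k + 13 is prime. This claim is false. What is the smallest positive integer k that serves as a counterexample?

k = 9

A counterexample is any positive integer k such that k² + 3k + 13 is not prime; we check each in order.
The first 8 eligible values, up to k = 8, all satisfy the conclusion.
k = 9: k² + 3k + 13 = 121 = 11 × 11, composite.
Hence k = 9 is a counterexample.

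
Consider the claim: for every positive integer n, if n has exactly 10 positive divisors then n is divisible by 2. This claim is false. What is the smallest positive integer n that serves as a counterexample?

n = 405

For n = 48, 80, 112, 162, 176, 208, 272, 304, 368 the conclusion holds.
n = 405: τ(405) = 10; 405 mod 2 = 1.
Hence n = 405 is a counterexample.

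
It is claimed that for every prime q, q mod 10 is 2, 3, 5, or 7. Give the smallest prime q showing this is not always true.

q = 11

We need the least prime q for which the claim fails.
The first 4 eligible values, up to q = 7, all satisfy the conclusion.
q = 11: 11 mod 10 = 1 — not in {2, 3, 5, 7}.
Thus q = 11 disproves the claim, and no smaller q works.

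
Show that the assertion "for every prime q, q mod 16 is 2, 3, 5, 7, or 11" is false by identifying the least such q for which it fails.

q = 13

We need the least prime q for which the claim fails.
The first 5 eligible values, up to q = 11, all satisfy the conclusion.
q = 13: 13 mod 16 = 13 — not in {2, 3, 5, 7, 11}.
So q = 13 is the smallest counterexample.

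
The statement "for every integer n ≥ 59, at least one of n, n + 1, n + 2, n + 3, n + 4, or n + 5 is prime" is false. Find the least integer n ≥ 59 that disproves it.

n = 90

Check each integer n ≥ 59 in order until n, n + 1, n + 2, n + 3, n + 4, n + 5 are all composite.
For n = 59, 60, 61, 62, …, 87, 88, 89 the conclusion holds.
n = 90: 90 = 2 × 45; 91 = 7 × 13; 92 = 2 × 46; 93 = 3 × 31; 94 = 2 × 47; 95 = 5 × 19 — all composite.
Hence n = 90 is a counterexample.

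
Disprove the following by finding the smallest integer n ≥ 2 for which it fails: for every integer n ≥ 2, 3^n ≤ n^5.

n = 11

Check each integer n ≥ 2 in order until 3^n > n^5.
For n = 2, 3, 4, 5, 6, 7, 8, 9, 10 the conclusion holds.
n = 11: 3^n = 177147 and n^5 = 161051, so 177147 > 161051.
Thus n = 11 disproves the claim, and no smaller n works.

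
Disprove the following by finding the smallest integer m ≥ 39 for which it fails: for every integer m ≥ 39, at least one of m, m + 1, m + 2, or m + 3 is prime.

We need the least integer m ≥ 39 for which m, m + 1, m + 2, m + 3 are all composite.
For m = 39, 40, 41, 42, 43, 44, 45, 46, 47 the conclusion holds.
m = 48: 48 = 2 × 24; 49 = 7 × 7; 50 = 2 × 25; 51 = 3 × 17 — all composite.

m = 48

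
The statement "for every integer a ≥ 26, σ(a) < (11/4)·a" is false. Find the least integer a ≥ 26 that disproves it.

a = 60

For a = 26, 27, 28, 29, …, 57, 58, 59 the conclusion holds.
a = 60: σ(60) = 168; 168 ≥ 165.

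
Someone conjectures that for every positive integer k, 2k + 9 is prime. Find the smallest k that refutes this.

k = 3

A counterexample is any positive integer k such that 2k + 9 is not prime; we check each in order.
k = 1: 2k + 9 = 11, prime.
k = 2: 2k + 9 = 13, prime.
k = 3: 2k + 9 = 15 = 3 × 5, composite.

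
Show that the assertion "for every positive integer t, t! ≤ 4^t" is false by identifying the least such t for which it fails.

t = 9

Check each positive integer t in order until t! > 4^t.
For t = 1, 2, 3, 4, 5, 6, 7, 8 the conclusion holds.
t = 9: t! = 362880 and 4^t = 262144, so 362880 > 262144.
Thus t = 9 disproves the claim, and no smaller t works.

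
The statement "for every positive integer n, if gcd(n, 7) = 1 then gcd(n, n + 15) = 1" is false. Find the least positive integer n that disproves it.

We need the least positive integer n for which gcd(n, 7) = 1 but gcd(n, n + 15) > 1.
For n = 1, 2 the conclusion holds.
n = 3: gcd(3, 18) = 3.

n = 3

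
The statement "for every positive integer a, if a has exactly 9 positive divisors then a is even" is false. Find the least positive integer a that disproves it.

a = 225

We need the least positive integer a for which a has exactly 9 positive divisors but a is odd.
For a = 36, 100, 196 the conclusion holds.
a = 225: divisors of 225: 9 divisors; 225 is odd.
Hence a = 225 is a counterexample.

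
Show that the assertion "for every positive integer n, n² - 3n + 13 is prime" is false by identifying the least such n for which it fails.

n = 12

A counterexample is any positive integer n such that n² - 3n + 13 is not prime; we check each in order.
The first 11 eligible values, up to n = 11, all satisfy the conclusion.
n = 12: n² - 3n + 13 = 121 = 11 × 11, composite.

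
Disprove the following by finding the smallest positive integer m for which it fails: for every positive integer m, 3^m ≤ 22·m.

A counterexample is any positive integer m such that 3^m > 22·m; we check each in order.
For m = 1, 2, 3, 4 the conclusion holds.
m = 5: 3^m = 243 and 22·m = 110, so 243 > 110.
So m = 5 is the smallest counterexample.

m = 5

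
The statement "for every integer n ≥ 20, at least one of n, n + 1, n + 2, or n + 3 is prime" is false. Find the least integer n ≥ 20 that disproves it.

n = 24

The first 4 eligible values, up to n = 23, all satisfy the conclusion.
n = 24: 24 = 2 × 12; 25 = 5 × 5; 26 = 2 × 13; 27 = 3 × 9 — all composite.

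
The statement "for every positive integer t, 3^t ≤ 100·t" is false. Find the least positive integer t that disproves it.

t = 6

We need the least positive integer t for which 3^t > 100·t.
t = 1: 3^t = 3 and 100·t = 100, so 3 ≤ 100.
t = 2: 3^t = 9 and 100·t = 200, so 9 ≤ 200.
t = 3: 3^t = 27 and 100·t = 300, so 27 ≤ 300.
t = 4: 3^t = 81 and 100·t = 400, so 81 ≤ 400.
t = 5: 3^t = 243 and 100·t = 500, so 243 ≤ 500.
t = 6: 3^t = 729 and 100·t = 600, so 729 > 600.
Thus t = 6 disproves the claim, and no smaller t works.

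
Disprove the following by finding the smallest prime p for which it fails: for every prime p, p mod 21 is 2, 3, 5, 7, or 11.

p = 13

Check each prime p in order until the claim fails.
For p = 2, 3, 5, 7, 11 the conclusion holds.
p = 13: 13 mod 21 = 13 — not in {2, 3, 5, 7, 11}.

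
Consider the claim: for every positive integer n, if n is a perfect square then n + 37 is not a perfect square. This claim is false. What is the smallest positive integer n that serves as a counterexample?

We need the least positive integer n for which n is a perfect square but n + 37 is a perfect square.
For n = 1, 4, 9, 16, …, 225, 256, 289 the conclusion holds.
n = 324: 324 = 18² and 324 + 37 = 361 = 19².
Thus n = 324 disproves the claim, and no smaller n works.

n = 324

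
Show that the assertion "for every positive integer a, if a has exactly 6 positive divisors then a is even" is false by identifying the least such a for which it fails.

a = 45

Check each positive integer a in order until a has exactly 6 positive divisors but a is odd.
The first 6 eligible values, up to a = 44, all satisfy the conclusion.
a = 45: divisors of 45: 1, 3, 5, 9, 15, 45; 45 is odd.
Hence a = 45 is a counterexample.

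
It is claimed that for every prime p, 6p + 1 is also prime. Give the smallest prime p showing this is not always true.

For p = 2, 3, 5, 7, 11, 13, 17 the conclusion holds.
p = 19: 6p + 1 = 115 = 5 × 23, not prime.

p = 19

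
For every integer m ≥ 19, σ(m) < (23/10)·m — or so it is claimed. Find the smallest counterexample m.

For m = 19, 20, 21, 22, 23 the conclusion holds.
m = 24: σ(24) = 60; 60 ≥ 276/5.
So m = 24 is the smallest counterexample.

m = 24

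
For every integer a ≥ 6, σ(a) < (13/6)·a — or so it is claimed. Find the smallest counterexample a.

Check each integer a ≥ 6 in order until the claim fails.
For a = 6, 7, 8, 9, 10, 11 the conclusion holds.
a = 12: σ(12) = 28; 28 ≥ 26.
Thus a = 12 disproves the claim, and no smaller a works.

a = 12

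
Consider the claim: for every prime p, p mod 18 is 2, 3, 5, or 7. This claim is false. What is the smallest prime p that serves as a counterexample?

We need the least prime p for which the claim fails.
For p = 2, 3, 5, 7 the conclusion holds.
p = 11: 11 mod 18 = 11 — not in {2, 3, 5, 7}.
Hence p = 11 is a counterexample.

p = 11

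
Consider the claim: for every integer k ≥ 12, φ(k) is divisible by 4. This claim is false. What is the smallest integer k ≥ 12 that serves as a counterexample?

k = 12: φ(12) = 4; 4 mod 4 = 0.
k = 13: φ(13) = 12; 12 mod 4 = 0.
k = 14: φ(14) = 6; 6 mod 4 = 2.

k = 14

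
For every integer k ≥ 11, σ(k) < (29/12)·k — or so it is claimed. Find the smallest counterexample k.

k = 24

The first 13 eligible values, up to k = 23, all satisfy the conclusion.
k = 24: σ(24) = 60; 60 ≥ 58.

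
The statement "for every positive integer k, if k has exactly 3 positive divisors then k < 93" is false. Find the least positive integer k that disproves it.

k = 121

A counterexample is any positive integer k such that k has exactly 3 positive divisors but the claim fails; we check each in order.
For k = 4, 9, 25, 49 the conclusion holds.
k = 121: τ(121) = 3; 121 ≥ 93.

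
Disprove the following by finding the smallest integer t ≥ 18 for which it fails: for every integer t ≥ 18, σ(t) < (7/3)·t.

A counterexample is any integer t ≥ 18 such that the claim fails; we check each in order.
The first 6 eligible values, up to t = 23, all satisfy the conclusion.
t = 24: σ(24) = 60; 60 ≥ 56.
Hence t = 24 is a counterexample.

t = 24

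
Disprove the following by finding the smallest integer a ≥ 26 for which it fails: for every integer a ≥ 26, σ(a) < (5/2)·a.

a = 36

Check each integer a ≥ 26 in order until the claim fails.
The first 10 eligible values, up to a = 35, all satisfy the conclusion.
a = 36: σ(36) = 91; 91 ≥ 90.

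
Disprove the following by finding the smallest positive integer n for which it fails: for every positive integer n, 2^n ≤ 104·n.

n = 11

We need the least positive integer n for which 2^n > 104·n.
For n = 1, 2, 3, 4, 5, 6, 7, 8, 9, 10 the conclusion holds.
n = 11: 2^n = 2048 and 104·n = 1144, so 2048 > 1144.
Hence n = 11 is a counterexample.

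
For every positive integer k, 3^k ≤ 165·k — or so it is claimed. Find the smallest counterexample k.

k = 7

The first 6 eligible values, up to k = 6, all satisfy the conclusion.
k = 7: 3^k = 2187 and 165·k = 1155, so 2187 > 1155.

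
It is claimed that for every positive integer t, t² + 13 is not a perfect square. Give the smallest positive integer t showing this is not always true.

t = 6

The first 5 eligible values, up to t = 5, all satisfy the conclusion.
t = 6: 6² + 13 = 49 = 7², a perfect square.
Thus t = 6 disproves the claim, and no smaller t works.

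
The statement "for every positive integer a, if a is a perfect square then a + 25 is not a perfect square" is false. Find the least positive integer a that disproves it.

Check each positive integer a in order until a is a perfect square but a + 25 is a perfect square.
For a = 1, 4, 9, 16, …, 81, 100, 121 the conclusion holds.
a = 144: 144 = 12² and 144 + 25 = 169 = 13².

a = 144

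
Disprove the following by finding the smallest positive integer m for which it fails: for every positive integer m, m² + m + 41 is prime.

m = 40

Check each positive integer m in order until m² + m + 41 is not prime.
For m = 1, 2, 3, 4, …, 37, 38, 39 the conclusion holds.
m = 40: m² + m + 41 = 1681 = 41 × 41, composite.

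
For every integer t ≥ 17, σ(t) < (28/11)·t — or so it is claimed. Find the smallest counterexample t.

For t = 17, 18, 19, 20, …, 45, 46, 47 the conclusion holds.
t = 48: σ(48) = 124; 124 ≥ 1344/11.
So t = 48 is the smallest counterexample.

t = 48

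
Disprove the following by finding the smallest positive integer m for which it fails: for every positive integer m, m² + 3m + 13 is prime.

m = 9

Check each positive integer m in order until m² + 3m + 13 is not prime.
For m = 1, 2, 3, 4, 5, 6, 7, 8 the conclusion holds.
m = 9: m² + 3m + 13 = 121 = 11 × 11, composite.
Thus m = 9 disproves the claim, and no smaller m works.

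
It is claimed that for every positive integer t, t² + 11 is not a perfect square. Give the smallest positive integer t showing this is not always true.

Check each positive integer t in order until t² + 11 is a perfect square.
The first 4 eligible values, up to t = 4, all satisfy the conclusion.
t = 5: 5² + 11 = 36 = 6², a perfect square.
So t = 5 is the smallest counterexample.

t = 5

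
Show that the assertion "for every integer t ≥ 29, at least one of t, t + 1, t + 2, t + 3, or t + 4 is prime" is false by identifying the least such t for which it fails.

t = 32

Check each integer t ≥ 29 in order until t, t + 1, t + 2, t + 3, t + 4 are all composite.
t = 29: 29 is prime.
t = 30: 31 is prime.
t = 31: 31 is prime.
t = 32: 32 = 2 × 16; 33 = 3 × 11; 34 = 2 × 17; 35 = 5 × 7; 36 = 2 × 18 — all composite.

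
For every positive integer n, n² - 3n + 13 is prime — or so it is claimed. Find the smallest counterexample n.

n = 12

A counterexample is any positive integer n such that n² - 3n + 13 is not prime; we check each in order.
For n = 1, 2, 3, 4, …, 9, 10, 11 the conclusion holds.
n = 12: n² - 3n + 13 = 121 = 11 × 11, composite.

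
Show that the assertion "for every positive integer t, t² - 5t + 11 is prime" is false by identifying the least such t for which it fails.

t = 7

We need the least positive integer t for which t² - 5t + 11 is not prime.
For t = 1, 2, 3, 4, 5, 6 the conclusion holds.
t = 7: t² - 5t + 11 = 25 = 5 × 5, composite.
So t = 7 is the smallest counterexample.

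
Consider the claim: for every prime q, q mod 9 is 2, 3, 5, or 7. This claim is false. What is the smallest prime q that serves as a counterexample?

q = 13

The first 5 eligible values, up to q = 11, all satisfy the conclusion.
q = 13: 13 mod 9 = 4 — not in {2, 3, 5, 7}.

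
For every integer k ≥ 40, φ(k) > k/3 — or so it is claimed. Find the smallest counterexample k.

We need the least integer k ≥ 40 for which the claim fails.
For k = 40, 41 the conclusion holds.
k = 42: φ(42) = 12 and 42/3 = 14, so φ(42) ≤ 42/3.

k = 42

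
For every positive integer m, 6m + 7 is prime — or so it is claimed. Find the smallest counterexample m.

m = 3

Check each positive integer m in order until 6m + 7 is not prime.
For m = 1, 2 the conclusion holds.
m = 3: 6m + 7 = 25 = 5 × 5, composite.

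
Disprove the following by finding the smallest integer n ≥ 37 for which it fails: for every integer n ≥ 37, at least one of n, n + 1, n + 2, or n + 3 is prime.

n = 48

A counterexample is any integer n ≥ 37 such that n, n + 1, n + 2, n + 3 are all composite; we check each in order.
For n = 37, 38, 39, 40, …, 45, 46, 47 the conclusion holds.
n = 48: 48 = 2 × 24; 49 = 7 × 7; 50 = 2 × 25; 51 = 3 × 17 — all composite.
So n = 48 is the smallest counterexample.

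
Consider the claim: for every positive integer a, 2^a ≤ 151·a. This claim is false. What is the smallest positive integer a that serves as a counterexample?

a = 11

The first 10 eligible values, up to a = 10, all satisfy the conclusion.
a = 11: 2^a = 2048 and 151·a = 1661, so 2048 > 1661.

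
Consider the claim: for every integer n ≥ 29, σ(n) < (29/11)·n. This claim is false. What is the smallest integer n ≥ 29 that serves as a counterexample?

Check each integer n ≥ 29 in order until the claim fails.
For n = 29, 30, 31, 32, …, 57, 58, 59 the conclusion holds.
n = 60: σ(60) = 168; 168 ≥ 1740/11.

n = 60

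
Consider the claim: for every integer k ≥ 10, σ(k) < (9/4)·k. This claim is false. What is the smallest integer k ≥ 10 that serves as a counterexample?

k = 12

k = 10: σ(10) = 18; 18 < 45/2.
k = 11: σ(11) = 12; 12 < 99/4.
k = 12: σ(12) = 28; 28 ≥ 27.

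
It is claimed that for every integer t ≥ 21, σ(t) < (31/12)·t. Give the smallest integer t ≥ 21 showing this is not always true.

Check each integer t ≥ 21 in order until the claim fails.
The first 27 eligible values, up to t = 47, all satisfy the conclusion.
t = 48: σ(48) = 124; 124 ≥ 124.
Hence t = 48 is a counterexample.

t = 48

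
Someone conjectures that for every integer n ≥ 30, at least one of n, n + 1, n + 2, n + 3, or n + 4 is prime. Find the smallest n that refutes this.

Check each integer n ≥ 30 in order until n, n + 1, n + 2, n + 3, n + 4 are all composite.
n = 30: 31 is prime.
n = 31: 31 is prime.
n = 32: 32 = 2 × 16; 33 = 3 × 11; 34 = 2 × 17; 35 = 5 × 7; 36 = 2 × 18 — all composite.
So n = 32 is the smallest counterexample.

n = 32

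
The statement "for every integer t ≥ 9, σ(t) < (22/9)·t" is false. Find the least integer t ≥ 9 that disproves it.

t = 24

Check each integer t ≥ 9 in order until the claim fails.
The first 15 eligible values, up to t = 23, all satisfy the conclusion.
t = 24: σ(24) = 60; 60 ≥ 176/3.
So t = 24 is the smallest counterexample.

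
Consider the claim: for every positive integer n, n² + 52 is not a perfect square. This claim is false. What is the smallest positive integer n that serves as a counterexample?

n = 12

The first 11 eligible values, up to n = 11, all satisfy the conclusion.
n = 12: 12² + 52 = 196 = 14², a perfect square.
So n = 12 is the smallest counterexample.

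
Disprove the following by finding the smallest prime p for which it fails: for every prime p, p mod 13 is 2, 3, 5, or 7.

p = 11

p = 2: 2 mod 13 = 2.
p = 3: 3 mod 13 = 3.
p = 5: 5 mod 13 = 5.
p = 7: 7 mod 13 = 7.
p = 11: 11 mod 13 = 11 — not in {2, 3, 5, 7}.
Thus p = 11 disproves the claim, and no smaller p works.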